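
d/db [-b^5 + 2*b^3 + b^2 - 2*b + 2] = -5*b^4 + 6*b^2 + 2*b - 2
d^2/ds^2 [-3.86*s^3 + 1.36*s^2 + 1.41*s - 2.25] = 2.72 - 23.16*s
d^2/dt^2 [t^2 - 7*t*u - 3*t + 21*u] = 2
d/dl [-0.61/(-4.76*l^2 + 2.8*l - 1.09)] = (1.708 - 5.8072*l)/(4.76*l^2 - 2.8*l + 1.09)^2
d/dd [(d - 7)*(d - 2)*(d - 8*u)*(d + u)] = 4*d^3 - 21*d^2*u - 27*d^2 - 16*d*u^2 + 126*d*u + 28*d + 72*u^2 - 98*u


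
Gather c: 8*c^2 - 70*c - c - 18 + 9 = 8*c^2 - 71*c - 9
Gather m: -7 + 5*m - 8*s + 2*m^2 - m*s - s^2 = 2*m^2 + m*(5 - s) - s^2 - 8*s - 7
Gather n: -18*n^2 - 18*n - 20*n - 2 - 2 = -18*n^2 - 38*n - 4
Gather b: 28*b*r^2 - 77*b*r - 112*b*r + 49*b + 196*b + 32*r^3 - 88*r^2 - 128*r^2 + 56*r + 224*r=b*(28*r^2 - 189*r + 245) + 32*r^3 - 216*r^2 + 280*r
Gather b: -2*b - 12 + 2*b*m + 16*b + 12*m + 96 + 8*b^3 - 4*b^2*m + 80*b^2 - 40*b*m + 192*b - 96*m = 8*b^3 + b^2*(80 - 4*m) + b*(206 - 38*m) - 84*m + 84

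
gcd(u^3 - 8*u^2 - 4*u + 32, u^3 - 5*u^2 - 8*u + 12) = u + 2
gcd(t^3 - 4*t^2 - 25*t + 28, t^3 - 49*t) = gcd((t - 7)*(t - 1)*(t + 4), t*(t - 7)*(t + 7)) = t - 7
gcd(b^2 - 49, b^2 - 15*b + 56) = b - 7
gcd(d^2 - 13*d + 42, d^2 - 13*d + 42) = d^2 - 13*d + 42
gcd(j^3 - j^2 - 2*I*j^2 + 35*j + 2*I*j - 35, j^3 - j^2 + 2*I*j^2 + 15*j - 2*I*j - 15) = j^2 + j*(-1 + 5*I) - 5*I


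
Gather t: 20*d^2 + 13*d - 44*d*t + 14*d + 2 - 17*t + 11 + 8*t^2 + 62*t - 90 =20*d^2 + 27*d + 8*t^2 + t*(45 - 44*d) - 77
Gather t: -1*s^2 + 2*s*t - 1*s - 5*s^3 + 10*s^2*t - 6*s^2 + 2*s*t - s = -5*s^3 - 7*s^2 - 2*s + t*(10*s^2 + 4*s)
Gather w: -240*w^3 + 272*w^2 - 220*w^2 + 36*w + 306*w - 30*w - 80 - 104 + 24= -240*w^3 + 52*w^2 + 312*w - 160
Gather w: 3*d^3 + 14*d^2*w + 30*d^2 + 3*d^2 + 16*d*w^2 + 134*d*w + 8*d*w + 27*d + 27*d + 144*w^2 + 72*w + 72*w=3*d^3 + 33*d^2 + 54*d + w^2*(16*d + 144) + w*(14*d^2 + 142*d + 144)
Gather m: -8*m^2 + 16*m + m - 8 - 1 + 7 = -8*m^2 + 17*m - 2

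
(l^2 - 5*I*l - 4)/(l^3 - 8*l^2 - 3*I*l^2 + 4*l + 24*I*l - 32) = (l - I)/(l^2 + l*(-8 + I) - 8*I)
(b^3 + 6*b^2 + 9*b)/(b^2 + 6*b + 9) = b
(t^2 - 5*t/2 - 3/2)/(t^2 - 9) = (t + 1/2)/(t + 3)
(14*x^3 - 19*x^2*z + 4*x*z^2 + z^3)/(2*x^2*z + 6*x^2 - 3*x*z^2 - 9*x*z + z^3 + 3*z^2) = (7*x + z)/(z + 3)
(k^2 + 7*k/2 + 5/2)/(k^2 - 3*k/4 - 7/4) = 2*(2*k + 5)/(4*k - 7)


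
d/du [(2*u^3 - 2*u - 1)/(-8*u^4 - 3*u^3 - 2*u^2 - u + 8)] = (16*u^6 - 52*u^4 - 48*u^3 + 35*u^2 - 4*u - 17)/(64*u^8 + 48*u^7 + 41*u^6 + 28*u^5 - 118*u^4 - 44*u^3 - 31*u^2 - 16*u + 64)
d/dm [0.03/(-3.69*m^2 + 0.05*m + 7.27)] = (0.2214*m - 0.0015)/(-3.69*m^2 + 0.05*m + 7.27)^2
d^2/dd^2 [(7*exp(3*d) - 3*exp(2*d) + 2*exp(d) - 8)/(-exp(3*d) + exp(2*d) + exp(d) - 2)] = (-4*exp(7*d) - 40*exp(6*d) + 201*exp(5*d) - 179*exp(4*d) + 251*exp(3*d) - 414*exp(2*d) + 116*exp(d) + 8)*exp(d)/(exp(9*d) - 3*exp(8*d) + 11*exp(6*d) - 12*exp(5*d) - 9*exp(4*d) + 23*exp(3*d) - 6*exp(2*d) - 12*exp(d) + 8)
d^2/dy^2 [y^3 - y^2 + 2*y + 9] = 6*y - 2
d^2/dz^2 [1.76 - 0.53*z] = 0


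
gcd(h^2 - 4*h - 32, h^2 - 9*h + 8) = h - 8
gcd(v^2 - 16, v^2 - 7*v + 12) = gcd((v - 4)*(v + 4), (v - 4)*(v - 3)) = v - 4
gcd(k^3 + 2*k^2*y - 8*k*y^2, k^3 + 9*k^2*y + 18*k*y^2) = k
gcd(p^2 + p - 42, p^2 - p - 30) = p - 6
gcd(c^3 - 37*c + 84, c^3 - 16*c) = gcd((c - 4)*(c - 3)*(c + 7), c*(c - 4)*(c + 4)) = c - 4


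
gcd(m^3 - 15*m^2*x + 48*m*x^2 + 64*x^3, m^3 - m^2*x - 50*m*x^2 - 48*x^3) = -m^2 + 7*m*x + 8*x^2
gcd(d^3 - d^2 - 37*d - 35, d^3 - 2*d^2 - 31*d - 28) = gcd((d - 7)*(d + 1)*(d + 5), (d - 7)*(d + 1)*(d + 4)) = d^2 - 6*d - 7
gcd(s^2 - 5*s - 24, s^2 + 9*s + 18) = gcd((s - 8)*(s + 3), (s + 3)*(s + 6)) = s + 3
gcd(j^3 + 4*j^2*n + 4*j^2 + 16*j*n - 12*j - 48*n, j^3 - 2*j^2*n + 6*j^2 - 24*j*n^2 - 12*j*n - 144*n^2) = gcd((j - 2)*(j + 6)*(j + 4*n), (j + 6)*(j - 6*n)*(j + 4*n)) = j^2 + 4*j*n + 6*j + 24*n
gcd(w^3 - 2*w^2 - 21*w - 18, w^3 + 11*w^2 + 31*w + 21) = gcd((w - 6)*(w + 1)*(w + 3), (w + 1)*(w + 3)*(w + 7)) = w^2 + 4*w + 3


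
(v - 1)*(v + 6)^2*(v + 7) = v^4 + 18*v^3 + 101*v^2 + 132*v - 252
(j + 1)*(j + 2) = j^2 + 3*j + 2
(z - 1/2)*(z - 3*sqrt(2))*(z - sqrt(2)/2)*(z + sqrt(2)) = z^4 - 5*sqrt(2)*z^3/2 - z^3/2 - 4*z^2 + 5*sqrt(2)*z^2/4 + 2*z + 3*sqrt(2)*z - 3*sqrt(2)/2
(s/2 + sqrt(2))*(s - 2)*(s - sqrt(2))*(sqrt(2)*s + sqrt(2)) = sqrt(2)*s^4/2 - sqrt(2)*s^3/2 + s^3 - 3*sqrt(2)*s^2 - s^2 - 2*s + 2*sqrt(2)*s + 4*sqrt(2)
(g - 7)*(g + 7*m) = g^2 + 7*g*m - 7*g - 49*m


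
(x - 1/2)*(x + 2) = x^2 + 3*x/2 - 1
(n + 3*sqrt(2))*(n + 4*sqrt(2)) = n^2 + 7*sqrt(2)*n + 24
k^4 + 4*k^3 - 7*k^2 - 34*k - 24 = (k - 3)*(k + 1)*(k + 2)*(k + 4)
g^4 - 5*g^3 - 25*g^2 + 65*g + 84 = (g - 7)*(g - 3)*(g + 1)*(g + 4)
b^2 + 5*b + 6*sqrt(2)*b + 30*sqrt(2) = (b + 5)*(b + 6*sqrt(2))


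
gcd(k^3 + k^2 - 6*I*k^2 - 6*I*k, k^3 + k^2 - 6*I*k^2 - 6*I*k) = k^3 + k^2*(1 - 6*I) - 6*I*k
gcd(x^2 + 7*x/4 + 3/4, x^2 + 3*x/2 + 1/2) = x + 1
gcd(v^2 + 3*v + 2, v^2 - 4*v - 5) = v + 1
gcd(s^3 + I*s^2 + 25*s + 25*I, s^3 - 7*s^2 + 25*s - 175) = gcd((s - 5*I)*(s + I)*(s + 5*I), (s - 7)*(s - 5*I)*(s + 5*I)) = s^2 + 25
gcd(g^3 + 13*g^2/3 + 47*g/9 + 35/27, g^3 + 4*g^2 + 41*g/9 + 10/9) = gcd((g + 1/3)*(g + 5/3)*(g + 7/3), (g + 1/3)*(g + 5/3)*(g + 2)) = g^2 + 2*g + 5/9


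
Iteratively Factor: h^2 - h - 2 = (h - 2)*(h + 1)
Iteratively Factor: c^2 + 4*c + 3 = (c + 1)*(c + 3)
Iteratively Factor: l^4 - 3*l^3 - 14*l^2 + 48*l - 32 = (l - 2)*(l^3 - l^2 - 16*l + 16) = (l - 2)*(l - 1)*(l^2 - 16) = (l - 2)*(l - 1)*(l + 4)*(l - 4)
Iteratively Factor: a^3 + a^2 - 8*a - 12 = (a + 2)*(a^2 - a - 6) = (a + 2)^2*(a - 3)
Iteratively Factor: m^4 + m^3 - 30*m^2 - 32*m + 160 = (m + 4)*(m^3 - 3*m^2 - 18*m + 40) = (m - 2)*(m + 4)*(m^2 - m - 20) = (m - 5)*(m - 2)*(m + 4)*(m + 4)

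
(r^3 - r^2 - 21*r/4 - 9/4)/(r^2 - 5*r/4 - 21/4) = (4*r^2 + 8*r + 3)/(4*r + 7)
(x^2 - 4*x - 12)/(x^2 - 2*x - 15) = (-x^2 + 4*x + 12)/(-x^2 + 2*x + 15)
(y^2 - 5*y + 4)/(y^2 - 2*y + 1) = (y - 4)/(y - 1)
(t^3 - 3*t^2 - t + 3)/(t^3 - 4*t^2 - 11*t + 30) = (t^3 - 3*t^2 - t + 3)/(t^3 - 4*t^2 - 11*t + 30)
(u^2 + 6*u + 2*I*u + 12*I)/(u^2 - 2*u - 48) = (u + 2*I)/(u - 8)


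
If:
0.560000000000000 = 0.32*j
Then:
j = 1.75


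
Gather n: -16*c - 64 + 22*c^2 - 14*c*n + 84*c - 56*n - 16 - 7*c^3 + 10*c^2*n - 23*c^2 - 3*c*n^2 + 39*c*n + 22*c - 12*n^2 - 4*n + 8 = -7*c^3 - c^2 + 90*c + n^2*(-3*c - 12) + n*(10*c^2 + 25*c - 60) - 72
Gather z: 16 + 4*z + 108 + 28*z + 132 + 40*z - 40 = 72*z + 216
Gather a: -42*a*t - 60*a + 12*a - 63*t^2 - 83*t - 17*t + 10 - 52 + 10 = a*(-42*t - 48) - 63*t^2 - 100*t - 32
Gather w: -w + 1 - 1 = -w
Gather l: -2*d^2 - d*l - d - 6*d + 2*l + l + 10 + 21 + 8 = -2*d^2 - 7*d + l*(3 - d) + 39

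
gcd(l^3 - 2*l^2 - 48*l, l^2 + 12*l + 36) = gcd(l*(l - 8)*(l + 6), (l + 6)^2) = l + 6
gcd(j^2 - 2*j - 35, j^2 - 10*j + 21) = j - 7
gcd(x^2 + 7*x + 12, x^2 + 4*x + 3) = x + 3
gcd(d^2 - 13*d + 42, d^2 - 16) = 1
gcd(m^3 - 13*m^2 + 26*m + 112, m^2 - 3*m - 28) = m - 7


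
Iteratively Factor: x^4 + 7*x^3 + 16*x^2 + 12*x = (x + 2)*(x^3 + 5*x^2 + 6*x) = (x + 2)*(x + 3)*(x^2 + 2*x) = x*(x + 2)*(x + 3)*(x + 2)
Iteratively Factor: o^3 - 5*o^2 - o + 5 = (o + 1)*(o^2 - 6*o + 5) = (o - 1)*(o + 1)*(o - 5)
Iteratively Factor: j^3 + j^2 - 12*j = (j + 4)*(j^2 - 3*j) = j*(j + 4)*(j - 3)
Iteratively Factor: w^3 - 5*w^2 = (w)*(w^2 - 5*w) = w*(w - 5)*(w)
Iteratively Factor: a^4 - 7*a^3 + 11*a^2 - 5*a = (a)*(a^3 - 7*a^2 + 11*a - 5) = a*(a - 1)*(a^2 - 6*a + 5) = a*(a - 1)^2*(a - 5)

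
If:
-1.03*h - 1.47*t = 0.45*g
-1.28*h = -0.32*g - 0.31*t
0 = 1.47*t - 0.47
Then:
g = -0.78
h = -0.12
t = 0.32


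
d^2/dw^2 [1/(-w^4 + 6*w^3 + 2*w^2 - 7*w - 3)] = 2*(2*(3*w^2 - 9*w - 1)*(w^4 - 6*w^3 - 2*w^2 + 7*w + 3) - (4*w^3 - 18*w^2 - 4*w + 7)^2)/(w^4 - 6*w^3 - 2*w^2 + 7*w + 3)^3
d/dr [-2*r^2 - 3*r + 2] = -4*r - 3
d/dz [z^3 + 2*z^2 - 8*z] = 3*z^2 + 4*z - 8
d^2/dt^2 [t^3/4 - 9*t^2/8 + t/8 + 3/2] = 3*t/2 - 9/4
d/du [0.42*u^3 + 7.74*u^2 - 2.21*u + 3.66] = 1.26*u^2 + 15.48*u - 2.21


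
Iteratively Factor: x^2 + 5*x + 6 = (x + 3)*(x + 2)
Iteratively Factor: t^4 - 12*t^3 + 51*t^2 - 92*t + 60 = (t - 3)*(t^3 - 9*t^2 + 24*t - 20) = (t - 3)*(t - 2)*(t^2 - 7*t + 10) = (t - 5)*(t - 3)*(t - 2)*(t - 2)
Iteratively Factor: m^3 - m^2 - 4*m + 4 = (m - 1)*(m^2 - 4) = (m - 2)*(m - 1)*(m + 2)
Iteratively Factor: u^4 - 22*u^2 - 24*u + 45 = (u - 1)*(u^3 + u^2 - 21*u - 45) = (u - 1)*(u + 3)*(u^2 - 2*u - 15) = (u - 1)*(u + 3)^2*(u - 5)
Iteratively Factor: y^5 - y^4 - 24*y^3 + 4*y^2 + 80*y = (y + 4)*(y^4 - 5*y^3 - 4*y^2 + 20*y) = y*(y + 4)*(y^3 - 5*y^2 - 4*y + 20) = y*(y - 2)*(y + 4)*(y^2 - 3*y - 10) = y*(y - 5)*(y - 2)*(y + 4)*(y + 2)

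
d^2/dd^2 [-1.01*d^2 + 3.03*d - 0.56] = -2.02000000000000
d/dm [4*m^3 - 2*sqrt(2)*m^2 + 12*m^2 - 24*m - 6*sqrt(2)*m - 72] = 12*m^2 - 4*sqrt(2)*m + 24*m - 24 - 6*sqrt(2)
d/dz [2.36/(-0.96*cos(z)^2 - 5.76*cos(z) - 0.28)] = -(4.5312*cos(z) + 13.5936)*sin(z)/(0.96*cos(z)^2 + 5.76*cos(z) + 0.28)^2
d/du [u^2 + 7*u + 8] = 2*u + 7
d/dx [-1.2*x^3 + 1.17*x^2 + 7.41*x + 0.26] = -3.6*x^2 + 2.34*x + 7.41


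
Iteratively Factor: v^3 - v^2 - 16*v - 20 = (v - 5)*(v^2 + 4*v + 4) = (v - 5)*(v + 2)*(v + 2)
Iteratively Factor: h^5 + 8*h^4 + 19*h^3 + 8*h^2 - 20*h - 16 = (h - 1)*(h^4 + 9*h^3 + 28*h^2 + 36*h + 16) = (h - 1)*(h + 2)*(h^3 + 7*h^2 + 14*h + 8) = (h - 1)*(h + 1)*(h + 2)*(h^2 + 6*h + 8) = (h - 1)*(h + 1)*(h + 2)*(h + 4)*(h + 2)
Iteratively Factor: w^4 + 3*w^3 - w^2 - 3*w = (w + 1)*(w^3 + 2*w^2 - 3*w) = w*(w + 1)*(w^2 + 2*w - 3) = w*(w - 1)*(w + 1)*(w + 3)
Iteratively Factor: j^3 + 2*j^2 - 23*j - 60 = (j + 3)*(j^2 - j - 20) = (j - 5)*(j + 3)*(j + 4)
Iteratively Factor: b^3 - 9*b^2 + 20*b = (b)*(b^2 - 9*b + 20) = b*(b - 5)*(b - 4)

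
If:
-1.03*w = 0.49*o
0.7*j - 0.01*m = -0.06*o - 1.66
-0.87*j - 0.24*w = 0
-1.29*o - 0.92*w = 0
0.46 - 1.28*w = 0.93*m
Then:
No Solution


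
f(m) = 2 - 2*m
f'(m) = -2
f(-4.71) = 11.42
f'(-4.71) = -2.00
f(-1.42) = 4.84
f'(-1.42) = -2.00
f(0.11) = 1.78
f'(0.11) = -2.00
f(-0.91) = 3.82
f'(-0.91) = -2.00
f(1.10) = -0.20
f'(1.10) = -2.00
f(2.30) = -2.60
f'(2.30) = -2.00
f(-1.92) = 5.84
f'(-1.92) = -2.00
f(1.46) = -0.92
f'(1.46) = -2.00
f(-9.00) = 20.00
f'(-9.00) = -2.00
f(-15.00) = 32.00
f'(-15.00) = -2.00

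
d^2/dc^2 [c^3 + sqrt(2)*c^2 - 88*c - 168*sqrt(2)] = 6*c + 2*sqrt(2)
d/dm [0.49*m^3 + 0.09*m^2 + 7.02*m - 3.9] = 1.47*m^2 + 0.18*m + 7.02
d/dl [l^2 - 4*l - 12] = 2*l - 4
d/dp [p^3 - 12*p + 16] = 3*p^2 - 12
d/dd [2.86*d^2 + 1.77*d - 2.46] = 5.72*d + 1.77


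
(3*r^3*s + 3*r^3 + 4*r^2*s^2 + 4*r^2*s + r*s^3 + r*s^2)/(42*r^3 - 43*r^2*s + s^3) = r*(3*r^2*s + 3*r^2 + 4*r*s^2 + 4*r*s + s^3 + s^2)/(42*r^3 - 43*r^2*s + s^3)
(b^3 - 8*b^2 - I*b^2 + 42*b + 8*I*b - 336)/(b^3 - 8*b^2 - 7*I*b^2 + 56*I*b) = (b + 6*I)/b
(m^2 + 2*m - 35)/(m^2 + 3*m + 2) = (m^2 + 2*m - 35)/(m^2 + 3*m + 2)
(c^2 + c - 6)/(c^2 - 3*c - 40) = (-c^2 - c + 6)/(-c^2 + 3*c + 40)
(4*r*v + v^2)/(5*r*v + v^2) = (4*r + v)/(5*r + v)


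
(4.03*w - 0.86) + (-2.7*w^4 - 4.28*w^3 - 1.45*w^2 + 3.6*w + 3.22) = -2.7*w^4 - 4.28*w^3 - 1.45*w^2 + 7.63*w + 2.36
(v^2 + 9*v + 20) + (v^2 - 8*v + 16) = 2*v^2 + v + 36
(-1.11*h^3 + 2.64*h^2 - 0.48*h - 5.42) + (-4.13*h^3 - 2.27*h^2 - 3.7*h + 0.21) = -5.24*h^3 + 0.37*h^2 - 4.18*h - 5.21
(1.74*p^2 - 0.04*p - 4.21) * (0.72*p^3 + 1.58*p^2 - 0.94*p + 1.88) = 1.2528*p^5 + 2.7204*p^4 - 4.73*p^3 - 3.343*p^2 + 3.8822*p - 7.9148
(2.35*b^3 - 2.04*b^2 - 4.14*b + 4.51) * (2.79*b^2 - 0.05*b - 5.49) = 6.5565*b^5 - 5.8091*b^4 - 24.3501*b^3 + 23.9895*b^2 + 22.5031*b - 24.7599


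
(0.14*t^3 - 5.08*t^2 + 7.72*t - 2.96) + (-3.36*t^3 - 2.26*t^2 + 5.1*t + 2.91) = -3.22*t^3 - 7.34*t^2 + 12.82*t - 0.0499999999999998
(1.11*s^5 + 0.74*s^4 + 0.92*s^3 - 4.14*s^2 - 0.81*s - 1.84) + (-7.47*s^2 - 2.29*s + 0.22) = 1.11*s^5 + 0.74*s^4 + 0.92*s^3 - 11.61*s^2 - 3.1*s - 1.62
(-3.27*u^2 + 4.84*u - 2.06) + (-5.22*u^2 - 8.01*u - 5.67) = -8.49*u^2 - 3.17*u - 7.73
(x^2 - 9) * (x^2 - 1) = x^4 - 10*x^2 + 9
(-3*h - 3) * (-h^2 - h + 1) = 3*h^3 + 6*h^2 - 3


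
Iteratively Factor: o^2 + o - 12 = (o - 3)*(o + 4)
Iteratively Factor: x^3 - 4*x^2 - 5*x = (x + 1)*(x^2 - 5*x) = x*(x + 1)*(x - 5)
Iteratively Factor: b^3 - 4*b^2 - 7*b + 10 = (b - 5)*(b^2 + b - 2) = (b - 5)*(b + 2)*(b - 1)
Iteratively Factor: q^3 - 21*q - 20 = (q + 1)*(q^2 - q - 20) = (q + 1)*(q + 4)*(q - 5)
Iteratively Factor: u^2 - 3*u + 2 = (u - 1)*(u - 2)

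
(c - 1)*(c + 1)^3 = c^4 + 2*c^3 - 2*c - 1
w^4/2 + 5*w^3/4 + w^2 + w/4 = w*(w/2 + 1/2)*(w + 1/2)*(w + 1)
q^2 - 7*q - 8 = (q - 8)*(q + 1)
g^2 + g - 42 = (g - 6)*(g + 7)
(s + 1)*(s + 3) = s^2 + 4*s + 3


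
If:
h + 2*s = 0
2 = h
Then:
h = 2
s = -1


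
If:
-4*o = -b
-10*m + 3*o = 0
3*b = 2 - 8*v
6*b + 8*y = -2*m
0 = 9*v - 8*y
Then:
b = -30/37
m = -9/148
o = -15/74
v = 41/74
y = 369/592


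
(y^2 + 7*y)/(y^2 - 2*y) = (y + 7)/(y - 2)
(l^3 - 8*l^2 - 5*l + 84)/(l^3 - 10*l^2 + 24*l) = (l^2 - 4*l - 21)/(l*(l - 6))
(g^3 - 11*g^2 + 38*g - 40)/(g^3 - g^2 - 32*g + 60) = (g - 4)/(g + 6)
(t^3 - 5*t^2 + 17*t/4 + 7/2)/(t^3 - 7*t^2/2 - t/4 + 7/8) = 2*(t - 2)/(2*t - 1)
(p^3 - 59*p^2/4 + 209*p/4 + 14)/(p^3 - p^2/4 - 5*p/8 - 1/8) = 2*(p^2 - 15*p + 56)/(2*p^2 - p - 1)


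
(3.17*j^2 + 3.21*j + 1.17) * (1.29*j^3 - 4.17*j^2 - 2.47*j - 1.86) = 4.0893*j^5 - 9.078*j^4 - 19.7063*j^3 - 18.7038*j^2 - 8.8605*j - 2.1762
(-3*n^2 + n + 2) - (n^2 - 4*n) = -4*n^2 + 5*n + 2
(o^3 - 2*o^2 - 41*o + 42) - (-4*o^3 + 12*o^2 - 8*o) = 5*o^3 - 14*o^2 - 33*o + 42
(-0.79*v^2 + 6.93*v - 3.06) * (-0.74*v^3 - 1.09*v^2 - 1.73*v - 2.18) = 0.5846*v^5 - 4.2671*v^4 - 3.9226*v^3 - 6.9313*v^2 - 9.8136*v + 6.6708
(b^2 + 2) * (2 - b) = -b^3 + 2*b^2 - 2*b + 4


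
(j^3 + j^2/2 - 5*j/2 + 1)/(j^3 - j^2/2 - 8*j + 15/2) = (2*j^2 + 3*j - 2)/(2*j^2 + j - 15)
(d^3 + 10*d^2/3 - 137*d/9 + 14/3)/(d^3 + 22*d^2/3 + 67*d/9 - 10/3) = (3*d - 7)/(3*d + 5)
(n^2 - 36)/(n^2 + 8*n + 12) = (n - 6)/(n + 2)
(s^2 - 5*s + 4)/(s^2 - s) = (s - 4)/s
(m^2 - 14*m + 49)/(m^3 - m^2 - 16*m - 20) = (-m^2 + 14*m - 49)/(-m^3 + m^2 + 16*m + 20)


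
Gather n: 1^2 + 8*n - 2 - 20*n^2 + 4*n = -20*n^2 + 12*n - 1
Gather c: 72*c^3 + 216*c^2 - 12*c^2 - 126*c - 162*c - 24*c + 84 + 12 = 72*c^3 + 204*c^2 - 312*c + 96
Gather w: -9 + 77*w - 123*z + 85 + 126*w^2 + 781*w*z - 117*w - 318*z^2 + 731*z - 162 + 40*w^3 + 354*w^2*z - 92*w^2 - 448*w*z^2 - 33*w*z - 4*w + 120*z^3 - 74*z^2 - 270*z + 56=40*w^3 + w^2*(354*z + 34) + w*(-448*z^2 + 748*z - 44) + 120*z^3 - 392*z^2 + 338*z - 30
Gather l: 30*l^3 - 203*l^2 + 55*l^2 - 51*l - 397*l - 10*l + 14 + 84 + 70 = 30*l^3 - 148*l^2 - 458*l + 168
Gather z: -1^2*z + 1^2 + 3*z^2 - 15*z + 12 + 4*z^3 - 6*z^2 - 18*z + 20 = 4*z^3 - 3*z^2 - 34*z + 33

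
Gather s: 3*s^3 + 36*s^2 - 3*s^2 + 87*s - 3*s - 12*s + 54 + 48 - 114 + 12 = 3*s^3 + 33*s^2 + 72*s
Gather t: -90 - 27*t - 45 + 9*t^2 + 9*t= 9*t^2 - 18*t - 135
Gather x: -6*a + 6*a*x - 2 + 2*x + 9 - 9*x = -6*a + x*(6*a - 7) + 7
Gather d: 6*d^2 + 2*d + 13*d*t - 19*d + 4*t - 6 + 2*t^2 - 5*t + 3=6*d^2 + d*(13*t - 17) + 2*t^2 - t - 3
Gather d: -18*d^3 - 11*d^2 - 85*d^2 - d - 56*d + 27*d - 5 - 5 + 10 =-18*d^3 - 96*d^2 - 30*d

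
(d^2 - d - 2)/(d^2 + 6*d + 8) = (d^2 - d - 2)/(d^2 + 6*d + 8)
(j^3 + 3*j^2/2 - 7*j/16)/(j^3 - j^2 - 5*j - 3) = j*(-16*j^2 - 24*j + 7)/(16*(-j^3 + j^2 + 5*j + 3))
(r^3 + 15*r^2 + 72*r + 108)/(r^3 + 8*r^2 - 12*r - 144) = (r + 3)/(r - 4)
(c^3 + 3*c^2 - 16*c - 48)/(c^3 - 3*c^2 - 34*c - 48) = (c^2 - 16)/(c^2 - 6*c - 16)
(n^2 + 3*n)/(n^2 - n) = (n + 3)/(n - 1)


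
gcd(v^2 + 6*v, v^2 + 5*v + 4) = 1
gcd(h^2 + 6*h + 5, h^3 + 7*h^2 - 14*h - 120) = h + 5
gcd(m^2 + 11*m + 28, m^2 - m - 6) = 1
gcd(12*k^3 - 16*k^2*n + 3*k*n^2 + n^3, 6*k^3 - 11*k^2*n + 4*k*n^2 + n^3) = 6*k^2 - 5*k*n - n^2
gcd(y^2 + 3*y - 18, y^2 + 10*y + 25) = 1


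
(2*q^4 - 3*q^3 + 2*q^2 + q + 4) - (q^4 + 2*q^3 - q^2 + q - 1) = q^4 - 5*q^3 + 3*q^2 + 5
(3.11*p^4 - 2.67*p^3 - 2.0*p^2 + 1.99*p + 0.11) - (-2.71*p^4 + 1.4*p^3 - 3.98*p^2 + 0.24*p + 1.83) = 5.82*p^4 - 4.07*p^3 + 1.98*p^2 + 1.75*p - 1.72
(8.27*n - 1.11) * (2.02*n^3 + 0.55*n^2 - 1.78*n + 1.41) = 16.7054*n^4 + 2.3063*n^3 - 15.3311*n^2 + 13.6365*n - 1.5651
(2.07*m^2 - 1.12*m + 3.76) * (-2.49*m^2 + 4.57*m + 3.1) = -5.1543*m^4 + 12.2487*m^3 - 8.0638*m^2 + 13.7112*m + 11.656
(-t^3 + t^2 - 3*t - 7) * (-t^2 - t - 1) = t^5 + 3*t^3 + 9*t^2 + 10*t + 7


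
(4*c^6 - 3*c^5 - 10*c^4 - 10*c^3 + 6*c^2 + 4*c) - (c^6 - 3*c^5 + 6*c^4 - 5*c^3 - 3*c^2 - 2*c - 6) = 3*c^6 - 16*c^4 - 5*c^3 + 9*c^2 + 6*c + 6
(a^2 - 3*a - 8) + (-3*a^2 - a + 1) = -2*a^2 - 4*a - 7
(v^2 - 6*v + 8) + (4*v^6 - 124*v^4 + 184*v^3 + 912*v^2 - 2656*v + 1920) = 4*v^6 - 124*v^4 + 184*v^3 + 913*v^2 - 2662*v + 1928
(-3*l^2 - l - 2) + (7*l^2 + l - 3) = 4*l^2 - 5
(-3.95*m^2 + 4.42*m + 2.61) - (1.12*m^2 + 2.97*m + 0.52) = -5.07*m^2 + 1.45*m + 2.09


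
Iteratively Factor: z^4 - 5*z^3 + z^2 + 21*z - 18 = (z + 2)*(z^3 - 7*z^2 + 15*z - 9) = (z - 3)*(z + 2)*(z^2 - 4*z + 3) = (z - 3)*(z - 1)*(z + 2)*(z - 3)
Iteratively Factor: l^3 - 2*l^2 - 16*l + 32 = (l + 4)*(l^2 - 6*l + 8) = (l - 4)*(l + 4)*(l - 2)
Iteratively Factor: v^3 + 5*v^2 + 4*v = (v + 1)*(v^2 + 4*v) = v*(v + 1)*(v + 4)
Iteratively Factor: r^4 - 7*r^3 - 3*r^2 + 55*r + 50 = (r - 5)*(r^3 - 2*r^2 - 13*r - 10) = (r - 5)*(r + 2)*(r^2 - 4*r - 5) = (r - 5)*(r + 1)*(r + 2)*(r - 5)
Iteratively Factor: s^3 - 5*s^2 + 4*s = (s - 1)*(s^2 - 4*s) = s*(s - 1)*(s - 4)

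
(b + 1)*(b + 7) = b^2 + 8*b + 7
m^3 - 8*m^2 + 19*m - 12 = (m - 4)*(m - 3)*(m - 1)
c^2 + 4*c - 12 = (c - 2)*(c + 6)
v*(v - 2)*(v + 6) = v^3 + 4*v^2 - 12*v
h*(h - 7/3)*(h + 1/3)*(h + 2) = h^4 - 43*h^2/9 - 14*h/9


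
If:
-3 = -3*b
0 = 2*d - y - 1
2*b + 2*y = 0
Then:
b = 1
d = 0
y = -1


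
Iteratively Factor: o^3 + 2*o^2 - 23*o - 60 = (o - 5)*(o^2 + 7*o + 12) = (o - 5)*(o + 4)*(o + 3)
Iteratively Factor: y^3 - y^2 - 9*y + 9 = (y - 1)*(y^2 - 9) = (y - 1)*(y + 3)*(y - 3)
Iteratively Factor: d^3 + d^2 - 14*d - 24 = (d - 4)*(d^2 + 5*d + 6) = (d - 4)*(d + 2)*(d + 3)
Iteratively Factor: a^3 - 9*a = (a)*(a^2 - 9) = a*(a + 3)*(a - 3)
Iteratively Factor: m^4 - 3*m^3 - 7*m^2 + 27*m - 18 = (m - 1)*(m^3 - 2*m^2 - 9*m + 18) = (m - 3)*(m - 1)*(m^2 + m - 6) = (m - 3)*(m - 1)*(m + 3)*(m - 2)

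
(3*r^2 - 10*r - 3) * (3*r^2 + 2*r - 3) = 9*r^4 - 24*r^3 - 38*r^2 + 24*r + 9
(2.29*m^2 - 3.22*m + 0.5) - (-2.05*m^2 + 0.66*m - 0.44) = 4.34*m^2 - 3.88*m + 0.94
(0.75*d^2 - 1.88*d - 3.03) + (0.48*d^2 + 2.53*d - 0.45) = 1.23*d^2 + 0.65*d - 3.48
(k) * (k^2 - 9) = k^3 - 9*k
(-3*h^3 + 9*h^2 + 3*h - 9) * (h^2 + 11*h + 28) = -3*h^5 - 24*h^4 + 18*h^3 + 276*h^2 - 15*h - 252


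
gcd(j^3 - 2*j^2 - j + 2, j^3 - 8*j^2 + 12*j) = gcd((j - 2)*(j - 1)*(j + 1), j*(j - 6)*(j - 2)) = j - 2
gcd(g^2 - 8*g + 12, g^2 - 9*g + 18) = g - 6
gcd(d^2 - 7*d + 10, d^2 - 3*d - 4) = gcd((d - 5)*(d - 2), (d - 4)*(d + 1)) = 1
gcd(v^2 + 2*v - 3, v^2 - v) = v - 1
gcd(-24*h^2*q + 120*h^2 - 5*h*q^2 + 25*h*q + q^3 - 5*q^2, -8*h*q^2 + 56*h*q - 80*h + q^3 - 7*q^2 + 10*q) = -8*h*q + 40*h + q^2 - 5*q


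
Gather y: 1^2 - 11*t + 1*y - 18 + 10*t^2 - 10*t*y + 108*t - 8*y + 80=10*t^2 + 97*t + y*(-10*t - 7) + 63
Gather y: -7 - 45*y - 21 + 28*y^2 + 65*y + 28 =28*y^2 + 20*y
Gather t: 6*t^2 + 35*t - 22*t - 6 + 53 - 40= 6*t^2 + 13*t + 7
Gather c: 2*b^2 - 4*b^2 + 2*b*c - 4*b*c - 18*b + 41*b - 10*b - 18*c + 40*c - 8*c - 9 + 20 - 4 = -2*b^2 + 13*b + c*(14 - 2*b) + 7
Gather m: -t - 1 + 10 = 9 - t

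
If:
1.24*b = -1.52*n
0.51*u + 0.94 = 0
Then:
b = -1.2258064516129*n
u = -1.84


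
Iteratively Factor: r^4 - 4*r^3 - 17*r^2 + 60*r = (r + 4)*(r^3 - 8*r^2 + 15*r) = r*(r + 4)*(r^2 - 8*r + 15) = r*(r - 5)*(r + 4)*(r - 3)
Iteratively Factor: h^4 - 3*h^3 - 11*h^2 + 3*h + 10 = (h - 5)*(h^3 + 2*h^2 - h - 2) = (h - 5)*(h + 2)*(h^2 - 1) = (h - 5)*(h + 1)*(h + 2)*(h - 1)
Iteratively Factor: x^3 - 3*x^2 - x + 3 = (x - 1)*(x^2 - 2*x - 3) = (x - 3)*(x - 1)*(x + 1)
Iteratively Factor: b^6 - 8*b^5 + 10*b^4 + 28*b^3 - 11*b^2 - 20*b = (b)*(b^5 - 8*b^4 + 10*b^3 + 28*b^2 - 11*b - 20) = b*(b + 1)*(b^4 - 9*b^3 + 19*b^2 + 9*b - 20) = b*(b - 4)*(b + 1)*(b^3 - 5*b^2 - b + 5) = b*(b - 4)*(b - 1)*(b + 1)*(b^2 - 4*b - 5) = b*(b - 5)*(b - 4)*(b - 1)*(b + 1)*(b + 1)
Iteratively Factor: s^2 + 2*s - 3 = (s + 3)*(s - 1)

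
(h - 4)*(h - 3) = h^2 - 7*h + 12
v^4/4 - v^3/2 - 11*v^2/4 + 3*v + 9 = (v/4 + 1/2)*(v - 3)^2*(v + 2)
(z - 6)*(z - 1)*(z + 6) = z^3 - z^2 - 36*z + 36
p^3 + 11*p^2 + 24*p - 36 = (p - 1)*(p + 6)^2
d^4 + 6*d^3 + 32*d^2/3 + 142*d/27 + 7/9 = (d + 1/3)^2*(d + 7/3)*(d + 3)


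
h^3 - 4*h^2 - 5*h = h*(h - 5)*(h + 1)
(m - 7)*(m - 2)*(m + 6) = m^3 - 3*m^2 - 40*m + 84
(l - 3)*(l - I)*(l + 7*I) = l^3 - 3*l^2 + 6*I*l^2 + 7*l - 18*I*l - 21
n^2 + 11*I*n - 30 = (n + 5*I)*(n + 6*I)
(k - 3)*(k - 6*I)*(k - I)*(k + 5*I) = k^4 - 3*k^3 - 2*I*k^3 + 29*k^2 + 6*I*k^2 - 87*k - 30*I*k + 90*I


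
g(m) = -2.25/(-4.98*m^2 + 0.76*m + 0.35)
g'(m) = -2.25*(9.96*m - 0.76)/(-4.98*m^2 + 0.76*m + 0.35)^2 = (1.71 - 22.41*m)/(-4.98*m^2 + 0.76*m + 0.35)^2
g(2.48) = 0.08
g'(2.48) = -0.07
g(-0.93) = 0.48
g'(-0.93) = 1.04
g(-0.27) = 10.31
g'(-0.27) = 162.94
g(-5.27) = 0.02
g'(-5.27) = 0.01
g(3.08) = 0.05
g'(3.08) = -0.03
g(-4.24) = 0.02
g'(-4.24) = 0.01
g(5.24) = 0.02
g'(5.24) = -0.01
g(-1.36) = 0.23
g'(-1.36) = 0.33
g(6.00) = 0.01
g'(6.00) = -0.00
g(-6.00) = 0.01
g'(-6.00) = 0.00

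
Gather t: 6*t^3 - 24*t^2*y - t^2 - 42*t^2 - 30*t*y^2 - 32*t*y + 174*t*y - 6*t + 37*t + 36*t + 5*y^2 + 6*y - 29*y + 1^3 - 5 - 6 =6*t^3 + t^2*(-24*y - 43) + t*(-30*y^2 + 142*y + 67) + 5*y^2 - 23*y - 10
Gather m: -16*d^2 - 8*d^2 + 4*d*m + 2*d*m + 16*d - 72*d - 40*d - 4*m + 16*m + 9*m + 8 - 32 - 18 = -24*d^2 - 96*d + m*(6*d + 21) - 42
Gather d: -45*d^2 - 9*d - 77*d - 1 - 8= -45*d^2 - 86*d - 9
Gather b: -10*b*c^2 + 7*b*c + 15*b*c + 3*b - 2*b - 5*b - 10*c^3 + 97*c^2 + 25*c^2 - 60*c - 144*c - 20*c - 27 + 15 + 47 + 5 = b*(-10*c^2 + 22*c - 4) - 10*c^3 + 122*c^2 - 224*c + 40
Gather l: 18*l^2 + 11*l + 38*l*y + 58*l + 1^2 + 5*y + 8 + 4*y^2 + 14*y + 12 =18*l^2 + l*(38*y + 69) + 4*y^2 + 19*y + 21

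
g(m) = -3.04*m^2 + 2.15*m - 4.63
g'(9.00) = -52.57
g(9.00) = -231.52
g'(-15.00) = 93.35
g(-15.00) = -720.88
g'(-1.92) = 13.82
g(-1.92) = -19.96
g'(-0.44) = 4.83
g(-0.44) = -6.16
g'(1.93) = -9.58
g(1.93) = -11.80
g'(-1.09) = 8.78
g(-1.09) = -10.59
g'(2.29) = -11.77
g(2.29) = -15.65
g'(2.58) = -13.54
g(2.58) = -19.32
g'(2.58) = -13.54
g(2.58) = -19.32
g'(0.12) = 1.42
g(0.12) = -4.42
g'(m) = 2.15 - 6.08*m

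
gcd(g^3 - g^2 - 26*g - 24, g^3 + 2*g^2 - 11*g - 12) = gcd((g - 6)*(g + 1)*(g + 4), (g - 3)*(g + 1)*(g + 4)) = g^2 + 5*g + 4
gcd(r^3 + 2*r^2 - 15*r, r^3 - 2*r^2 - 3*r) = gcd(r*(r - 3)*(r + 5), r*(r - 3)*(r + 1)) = r^2 - 3*r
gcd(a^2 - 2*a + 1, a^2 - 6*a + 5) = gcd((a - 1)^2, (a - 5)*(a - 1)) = a - 1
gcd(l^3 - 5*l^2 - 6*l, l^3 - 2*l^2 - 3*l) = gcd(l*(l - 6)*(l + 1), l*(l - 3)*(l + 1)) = l^2 + l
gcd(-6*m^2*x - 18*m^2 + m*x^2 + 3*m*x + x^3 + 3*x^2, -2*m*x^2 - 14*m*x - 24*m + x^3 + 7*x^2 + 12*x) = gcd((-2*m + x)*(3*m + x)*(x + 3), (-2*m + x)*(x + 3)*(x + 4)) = -2*m*x - 6*m + x^2 + 3*x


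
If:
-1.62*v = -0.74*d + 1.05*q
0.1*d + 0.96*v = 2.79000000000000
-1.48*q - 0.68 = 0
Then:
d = 4.65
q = -0.46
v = 2.42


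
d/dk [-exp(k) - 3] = -exp(k)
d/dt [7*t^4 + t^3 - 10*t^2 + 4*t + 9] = 28*t^3 + 3*t^2 - 20*t + 4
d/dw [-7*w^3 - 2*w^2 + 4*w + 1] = -21*w^2 - 4*w + 4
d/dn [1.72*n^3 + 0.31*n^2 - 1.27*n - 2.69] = 5.16*n^2 + 0.62*n - 1.27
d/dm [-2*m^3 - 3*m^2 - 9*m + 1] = -6*m^2 - 6*m - 9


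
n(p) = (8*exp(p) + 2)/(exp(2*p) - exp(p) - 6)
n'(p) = (8*exp(p) + 2)*(-2*exp(2*p) + exp(p))/(exp(2*p) - exp(p) - 6)^2 + 8*exp(p)/(exp(2*p) - exp(p) - 6)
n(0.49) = -3.03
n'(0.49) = -4.88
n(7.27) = 0.01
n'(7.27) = -0.01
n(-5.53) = -0.34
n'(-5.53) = -0.01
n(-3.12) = -0.39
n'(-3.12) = -0.06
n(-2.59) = -0.43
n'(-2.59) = -0.09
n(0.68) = -4.36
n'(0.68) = -10.10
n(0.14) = -1.92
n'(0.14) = -2.07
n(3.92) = 0.16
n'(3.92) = -0.17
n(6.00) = 0.02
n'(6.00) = -0.02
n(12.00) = 0.00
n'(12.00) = 0.00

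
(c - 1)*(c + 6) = c^2 + 5*c - 6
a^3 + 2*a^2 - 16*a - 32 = (a - 4)*(a + 2)*(a + 4)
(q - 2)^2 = q^2 - 4*q + 4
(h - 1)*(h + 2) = h^2 + h - 2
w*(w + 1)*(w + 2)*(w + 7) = w^4 + 10*w^3 + 23*w^2 + 14*w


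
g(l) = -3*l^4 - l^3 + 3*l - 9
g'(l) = -12*l^3 - 3*l^2 + 3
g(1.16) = -12.51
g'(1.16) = -19.77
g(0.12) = -8.64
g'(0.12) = 2.94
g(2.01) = -60.06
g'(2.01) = -106.57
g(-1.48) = -24.59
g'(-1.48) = 35.33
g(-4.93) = -1676.15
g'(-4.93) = 1367.96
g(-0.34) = -10.02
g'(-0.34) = 3.12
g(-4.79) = -1492.76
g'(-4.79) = 1252.99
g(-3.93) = -675.73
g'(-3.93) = 685.05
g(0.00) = -9.00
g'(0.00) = 3.00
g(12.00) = -63909.00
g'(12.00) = -21165.00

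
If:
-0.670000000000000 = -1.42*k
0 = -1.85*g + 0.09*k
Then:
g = 0.02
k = 0.47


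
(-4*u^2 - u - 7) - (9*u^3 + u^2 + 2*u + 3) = -9*u^3 - 5*u^2 - 3*u - 10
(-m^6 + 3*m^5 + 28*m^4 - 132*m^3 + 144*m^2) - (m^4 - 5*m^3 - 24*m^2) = -m^6 + 3*m^5 + 27*m^4 - 127*m^3 + 168*m^2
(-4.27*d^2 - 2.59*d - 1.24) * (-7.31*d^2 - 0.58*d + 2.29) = 31.2137*d^4 + 21.4095*d^3 + 0.7883*d^2 - 5.2119*d - 2.8396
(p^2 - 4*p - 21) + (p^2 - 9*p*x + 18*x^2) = 2*p^2 - 9*p*x - 4*p + 18*x^2 - 21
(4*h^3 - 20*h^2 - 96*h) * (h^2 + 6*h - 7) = 4*h^5 + 4*h^4 - 244*h^3 - 436*h^2 + 672*h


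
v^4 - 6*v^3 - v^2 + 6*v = v*(v - 6)*(v - 1)*(v + 1)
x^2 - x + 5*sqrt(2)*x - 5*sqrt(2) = (x - 1)*(x + 5*sqrt(2))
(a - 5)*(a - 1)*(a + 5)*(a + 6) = a^4 + 5*a^3 - 31*a^2 - 125*a + 150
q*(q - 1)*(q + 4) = q^3 + 3*q^2 - 4*q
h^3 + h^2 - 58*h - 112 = (h - 8)*(h + 2)*(h + 7)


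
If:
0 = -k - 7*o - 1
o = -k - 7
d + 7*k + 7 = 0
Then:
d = 49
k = -8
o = 1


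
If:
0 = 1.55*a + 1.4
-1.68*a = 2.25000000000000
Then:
No Solution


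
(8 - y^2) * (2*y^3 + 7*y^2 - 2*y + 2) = -2*y^5 - 7*y^4 + 18*y^3 + 54*y^2 - 16*y + 16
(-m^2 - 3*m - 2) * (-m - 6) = m^3 + 9*m^2 + 20*m + 12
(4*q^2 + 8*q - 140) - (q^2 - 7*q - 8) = 3*q^2 + 15*q - 132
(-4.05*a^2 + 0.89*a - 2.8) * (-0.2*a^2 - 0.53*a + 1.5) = 0.81*a^4 + 1.9685*a^3 - 5.9867*a^2 + 2.819*a - 4.2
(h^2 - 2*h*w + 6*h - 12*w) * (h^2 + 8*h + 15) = h^4 - 2*h^3*w + 14*h^3 - 28*h^2*w + 63*h^2 - 126*h*w + 90*h - 180*w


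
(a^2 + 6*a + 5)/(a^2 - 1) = (a + 5)/(a - 1)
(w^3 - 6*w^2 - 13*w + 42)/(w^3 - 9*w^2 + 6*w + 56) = (w^2 + w - 6)/(w^2 - 2*w - 8)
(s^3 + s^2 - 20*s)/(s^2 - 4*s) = s + 5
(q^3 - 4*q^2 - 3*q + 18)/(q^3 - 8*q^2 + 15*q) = (q^2 - q - 6)/(q*(q - 5))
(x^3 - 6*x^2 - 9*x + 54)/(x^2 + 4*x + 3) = (x^2 - 9*x + 18)/(x + 1)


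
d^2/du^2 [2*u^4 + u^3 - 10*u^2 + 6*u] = 24*u^2 + 6*u - 20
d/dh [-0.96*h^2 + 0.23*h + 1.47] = 0.23 - 1.92*h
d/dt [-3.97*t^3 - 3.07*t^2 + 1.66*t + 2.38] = -11.91*t^2 - 6.14*t + 1.66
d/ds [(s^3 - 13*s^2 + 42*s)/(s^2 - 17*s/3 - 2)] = 3*(3*s^2 + 2*s - 7)/(9*s^2 + 6*s + 1)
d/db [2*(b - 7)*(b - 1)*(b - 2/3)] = 6*b^2 - 104*b/3 + 74/3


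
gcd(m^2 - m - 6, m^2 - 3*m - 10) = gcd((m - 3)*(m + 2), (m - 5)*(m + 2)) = m + 2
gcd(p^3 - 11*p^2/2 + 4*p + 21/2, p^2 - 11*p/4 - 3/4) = p - 3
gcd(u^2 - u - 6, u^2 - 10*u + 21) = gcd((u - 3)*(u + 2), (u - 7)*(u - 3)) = u - 3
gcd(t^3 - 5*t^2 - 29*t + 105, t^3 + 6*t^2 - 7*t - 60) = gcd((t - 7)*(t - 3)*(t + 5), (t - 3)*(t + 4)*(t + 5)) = t^2 + 2*t - 15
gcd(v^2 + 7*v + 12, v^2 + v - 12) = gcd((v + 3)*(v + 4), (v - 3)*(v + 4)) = v + 4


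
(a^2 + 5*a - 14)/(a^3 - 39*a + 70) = 1/(a - 5)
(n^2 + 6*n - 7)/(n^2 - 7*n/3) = 3*(n^2 + 6*n - 7)/(n*(3*n - 7))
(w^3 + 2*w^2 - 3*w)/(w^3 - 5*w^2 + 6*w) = (w^2 + 2*w - 3)/(w^2 - 5*w + 6)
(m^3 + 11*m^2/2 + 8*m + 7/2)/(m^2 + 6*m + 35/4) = 2*(m^2 + 2*m + 1)/(2*m + 5)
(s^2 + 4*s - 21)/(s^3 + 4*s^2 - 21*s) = 1/s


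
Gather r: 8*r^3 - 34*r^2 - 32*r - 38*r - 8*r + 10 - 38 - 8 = 8*r^3 - 34*r^2 - 78*r - 36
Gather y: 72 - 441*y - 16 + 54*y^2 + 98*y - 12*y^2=42*y^2 - 343*y + 56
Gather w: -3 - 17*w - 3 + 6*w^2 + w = 6*w^2 - 16*w - 6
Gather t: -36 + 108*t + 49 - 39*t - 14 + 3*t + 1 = 72*t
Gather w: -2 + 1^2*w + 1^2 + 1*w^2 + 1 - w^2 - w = 0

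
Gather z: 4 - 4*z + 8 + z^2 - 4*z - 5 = z^2 - 8*z + 7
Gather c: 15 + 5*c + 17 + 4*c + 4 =9*c + 36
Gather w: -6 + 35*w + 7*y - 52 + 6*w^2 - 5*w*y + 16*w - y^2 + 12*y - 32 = 6*w^2 + w*(51 - 5*y) - y^2 + 19*y - 90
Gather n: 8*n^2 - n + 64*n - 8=8*n^2 + 63*n - 8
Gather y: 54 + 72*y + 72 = 72*y + 126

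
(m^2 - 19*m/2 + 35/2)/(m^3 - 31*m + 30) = (2*m^2 - 19*m + 35)/(2*(m^3 - 31*m + 30))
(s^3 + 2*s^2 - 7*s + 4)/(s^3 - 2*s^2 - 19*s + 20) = (s - 1)/(s - 5)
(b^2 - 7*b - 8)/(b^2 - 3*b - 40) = (b + 1)/(b + 5)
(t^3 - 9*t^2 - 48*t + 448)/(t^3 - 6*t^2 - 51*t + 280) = (t - 8)/(t - 5)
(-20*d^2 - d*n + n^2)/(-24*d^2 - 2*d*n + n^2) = (5*d - n)/(6*d - n)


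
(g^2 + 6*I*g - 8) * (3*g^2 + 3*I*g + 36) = 3*g^4 + 21*I*g^3 - 6*g^2 + 192*I*g - 288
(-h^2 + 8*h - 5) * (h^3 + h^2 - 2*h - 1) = -h^5 + 7*h^4 + 5*h^3 - 20*h^2 + 2*h + 5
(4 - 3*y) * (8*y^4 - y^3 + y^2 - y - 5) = -24*y^5 + 35*y^4 - 7*y^3 + 7*y^2 + 11*y - 20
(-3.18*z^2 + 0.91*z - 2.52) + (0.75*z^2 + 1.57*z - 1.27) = -2.43*z^2 + 2.48*z - 3.79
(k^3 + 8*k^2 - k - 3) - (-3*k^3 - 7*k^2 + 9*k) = 4*k^3 + 15*k^2 - 10*k - 3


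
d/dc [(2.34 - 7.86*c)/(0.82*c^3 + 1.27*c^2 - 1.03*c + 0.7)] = (12.8904*c^3 + 4.2258*c^2 - 5.9436*c - 3.0918)/(0.6724*c^6 + 2.0828*c^5 - 0.0763*c^4 - 1.4682*c^3 + 2.8389*c^2 - 1.442*c + 0.49)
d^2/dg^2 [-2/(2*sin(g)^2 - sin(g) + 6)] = 2*(16*sin(g)^4 - 6*sin(g)^3 - 71*sin(g)^2 + 18*sin(g) + 22)/(-sin(g) - cos(2*g) + 7)^3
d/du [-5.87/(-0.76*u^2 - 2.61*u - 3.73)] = (-8.9224*u - 15.3207)/(0.76*u^2 + 2.61*u + 3.73)^2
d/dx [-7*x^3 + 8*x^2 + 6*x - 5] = -21*x^2 + 16*x + 6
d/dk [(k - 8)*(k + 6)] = 2*k - 2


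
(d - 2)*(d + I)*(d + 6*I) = d^3 - 2*d^2 + 7*I*d^2 - 6*d - 14*I*d + 12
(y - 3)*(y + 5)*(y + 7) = y^3 + 9*y^2 - y - 105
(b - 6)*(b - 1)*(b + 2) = b^3 - 5*b^2 - 8*b + 12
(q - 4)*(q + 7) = q^2 + 3*q - 28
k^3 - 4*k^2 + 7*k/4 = k*(k - 7/2)*(k - 1/2)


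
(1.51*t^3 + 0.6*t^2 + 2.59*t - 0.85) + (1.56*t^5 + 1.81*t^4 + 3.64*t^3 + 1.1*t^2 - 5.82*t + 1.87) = 1.56*t^5 + 1.81*t^4 + 5.15*t^3 + 1.7*t^2 - 3.23*t + 1.02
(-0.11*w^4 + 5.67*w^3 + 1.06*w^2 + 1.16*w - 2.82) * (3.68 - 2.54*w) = 0.2794*w^5 - 14.8066*w^4 + 18.1732*w^3 + 0.954400000000001*w^2 + 11.4316*w - 10.3776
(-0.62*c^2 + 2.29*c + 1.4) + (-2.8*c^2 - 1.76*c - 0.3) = -3.42*c^2 + 0.53*c + 1.1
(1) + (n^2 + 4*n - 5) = n^2 + 4*n - 4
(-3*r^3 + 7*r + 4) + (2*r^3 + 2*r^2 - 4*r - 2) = -r^3 + 2*r^2 + 3*r + 2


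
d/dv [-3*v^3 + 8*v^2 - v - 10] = -9*v^2 + 16*v - 1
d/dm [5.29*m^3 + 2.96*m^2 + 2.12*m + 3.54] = 15.87*m^2 + 5.92*m + 2.12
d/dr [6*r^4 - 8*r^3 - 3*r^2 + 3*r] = 24*r^3 - 24*r^2 - 6*r + 3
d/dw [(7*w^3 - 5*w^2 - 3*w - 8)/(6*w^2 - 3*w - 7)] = (42*w^4 - 42*w^3 - 114*w^2 + 166*w - 3)/(36*w^4 - 36*w^3 - 75*w^2 + 42*w + 49)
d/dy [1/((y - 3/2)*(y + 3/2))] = -32*y/(16*y^4 - 72*y^2 + 81)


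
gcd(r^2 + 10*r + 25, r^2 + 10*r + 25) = r^2 + 10*r + 25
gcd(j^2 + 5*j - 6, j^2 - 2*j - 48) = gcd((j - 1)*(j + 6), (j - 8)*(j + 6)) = j + 6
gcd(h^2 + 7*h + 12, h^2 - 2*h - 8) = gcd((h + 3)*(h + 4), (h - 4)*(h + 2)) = 1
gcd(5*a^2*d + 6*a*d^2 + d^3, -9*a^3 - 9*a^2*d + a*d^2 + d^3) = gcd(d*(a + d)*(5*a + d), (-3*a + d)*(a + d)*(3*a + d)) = a + d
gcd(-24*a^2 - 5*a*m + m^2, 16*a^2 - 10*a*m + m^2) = 8*a - m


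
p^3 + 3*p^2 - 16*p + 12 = (p - 2)*(p - 1)*(p + 6)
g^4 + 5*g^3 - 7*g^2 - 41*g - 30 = (g - 3)*(g + 1)*(g + 2)*(g + 5)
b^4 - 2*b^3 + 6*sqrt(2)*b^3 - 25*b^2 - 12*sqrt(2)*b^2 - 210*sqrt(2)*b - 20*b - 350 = (b - 7)*(b + 5)*(b + sqrt(2))*(b + 5*sqrt(2))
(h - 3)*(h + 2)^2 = h^3 + h^2 - 8*h - 12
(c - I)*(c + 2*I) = c^2 + I*c + 2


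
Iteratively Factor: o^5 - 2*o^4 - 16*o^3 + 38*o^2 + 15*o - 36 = (o + 1)*(o^4 - 3*o^3 - 13*o^2 + 51*o - 36) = (o - 1)*(o + 1)*(o^3 - 2*o^2 - 15*o + 36) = (o - 3)*(o - 1)*(o + 1)*(o^2 + o - 12) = (o - 3)^2*(o - 1)*(o + 1)*(o + 4)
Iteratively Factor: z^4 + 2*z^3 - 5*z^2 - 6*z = (z)*(z^3 + 2*z^2 - 5*z - 6) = z*(z + 1)*(z^2 + z - 6) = z*(z + 1)*(z + 3)*(z - 2)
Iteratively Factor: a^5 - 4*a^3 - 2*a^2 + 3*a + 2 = (a - 1)*(a^4 + a^3 - 3*a^2 - 5*a - 2) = (a - 1)*(a + 1)*(a^3 - 3*a - 2) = (a - 1)*(a + 1)^2*(a^2 - a - 2) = (a - 2)*(a - 1)*(a + 1)^2*(a + 1)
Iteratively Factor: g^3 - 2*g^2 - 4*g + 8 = (g + 2)*(g^2 - 4*g + 4) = (g - 2)*(g + 2)*(g - 2)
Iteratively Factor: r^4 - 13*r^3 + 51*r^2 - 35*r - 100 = (r - 5)*(r^3 - 8*r^2 + 11*r + 20) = (r - 5)*(r - 4)*(r^2 - 4*r - 5) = (r - 5)^2*(r - 4)*(r + 1)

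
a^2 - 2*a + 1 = (a - 1)^2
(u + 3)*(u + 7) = u^2 + 10*u + 21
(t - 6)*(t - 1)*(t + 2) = t^3 - 5*t^2 - 8*t + 12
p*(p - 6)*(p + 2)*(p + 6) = p^4 + 2*p^3 - 36*p^2 - 72*p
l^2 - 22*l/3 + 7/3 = (l - 7)*(l - 1/3)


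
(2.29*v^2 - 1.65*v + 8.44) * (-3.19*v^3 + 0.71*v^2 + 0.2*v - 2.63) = -7.3051*v^5 + 6.8894*v^4 - 27.6371*v^3 - 0.3603*v^2 + 6.0275*v - 22.1972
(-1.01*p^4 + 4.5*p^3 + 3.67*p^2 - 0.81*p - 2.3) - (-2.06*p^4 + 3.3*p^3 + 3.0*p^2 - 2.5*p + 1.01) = 1.05*p^4 + 1.2*p^3 + 0.67*p^2 + 1.69*p - 3.31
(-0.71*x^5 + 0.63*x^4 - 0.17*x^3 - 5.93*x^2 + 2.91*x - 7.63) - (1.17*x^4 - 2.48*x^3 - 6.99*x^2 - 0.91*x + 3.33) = -0.71*x^5 - 0.54*x^4 + 2.31*x^3 + 1.06*x^2 + 3.82*x - 10.96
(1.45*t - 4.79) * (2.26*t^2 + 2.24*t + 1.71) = 3.277*t^3 - 7.5774*t^2 - 8.2501*t - 8.1909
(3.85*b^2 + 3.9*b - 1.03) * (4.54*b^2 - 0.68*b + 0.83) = 17.479*b^4 + 15.088*b^3 - 4.1327*b^2 + 3.9374*b - 0.8549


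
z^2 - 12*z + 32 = (z - 8)*(z - 4)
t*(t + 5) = t^2 + 5*t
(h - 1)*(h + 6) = h^2 + 5*h - 6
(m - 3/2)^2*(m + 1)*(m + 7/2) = m^4 + 3*m^3/2 - 31*m^2/4 - 3*m/8 + 63/8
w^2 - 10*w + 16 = (w - 8)*(w - 2)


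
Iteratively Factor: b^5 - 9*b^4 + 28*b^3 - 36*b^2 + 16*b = (b - 2)*(b^4 - 7*b^3 + 14*b^2 - 8*b) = b*(b - 2)*(b^3 - 7*b^2 + 14*b - 8) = b*(b - 2)^2*(b^2 - 5*b + 4) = b*(b - 2)^2*(b - 1)*(b - 4)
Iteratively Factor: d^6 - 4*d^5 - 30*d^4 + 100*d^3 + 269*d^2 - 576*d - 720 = (d - 4)*(d^5 - 30*d^3 - 20*d^2 + 189*d + 180) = (d - 4)*(d - 3)*(d^4 + 3*d^3 - 21*d^2 - 83*d - 60) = (d - 4)*(d - 3)*(d + 3)*(d^3 - 21*d - 20) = (d - 5)*(d - 4)*(d - 3)*(d + 3)*(d^2 + 5*d + 4) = (d - 5)*(d - 4)*(d - 3)*(d + 1)*(d + 3)*(d + 4)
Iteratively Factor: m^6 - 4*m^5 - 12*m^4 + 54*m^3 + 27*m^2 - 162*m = (m + 3)*(m^5 - 7*m^4 + 9*m^3 + 27*m^2 - 54*m) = (m + 2)*(m + 3)*(m^4 - 9*m^3 + 27*m^2 - 27*m) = (m - 3)*(m + 2)*(m + 3)*(m^3 - 6*m^2 + 9*m) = m*(m - 3)*(m + 2)*(m + 3)*(m^2 - 6*m + 9) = m*(m - 3)^2*(m + 2)*(m + 3)*(m - 3)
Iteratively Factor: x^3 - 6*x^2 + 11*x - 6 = (x - 3)*(x^2 - 3*x + 2) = (x - 3)*(x - 1)*(x - 2)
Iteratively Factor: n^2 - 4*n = (n)*(n - 4)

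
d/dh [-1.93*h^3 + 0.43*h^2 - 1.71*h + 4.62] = -5.79*h^2 + 0.86*h - 1.71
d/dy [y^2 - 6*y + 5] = 2*y - 6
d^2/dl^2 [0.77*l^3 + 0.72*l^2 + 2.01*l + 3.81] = 4.62*l + 1.44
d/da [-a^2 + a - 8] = 1 - 2*a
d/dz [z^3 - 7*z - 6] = 3*z^2 - 7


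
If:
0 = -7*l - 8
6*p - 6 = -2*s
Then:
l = -8/7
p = 1 - s/3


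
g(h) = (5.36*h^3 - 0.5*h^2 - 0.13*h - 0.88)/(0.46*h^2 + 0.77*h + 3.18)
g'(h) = (-0.92*h - 0.77)*(5.36*h^3 - 0.5*h^2 - 0.13*h - 0.88)/(0.46*h^2 + 0.77*h + 3.18)^2 + (16.08*h^2 - 1.0*h - 0.13)/(0.46*h^2 + 0.77*h + 3.18) = (2.4656*h^4 + 8.2544*h^3 + 50.8092*h^2 - 2.3704*h + 0.2642)/(0.2116*h^4 + 0.7084*h^3 + 3.5185*h^2 + 4.8972*h + 10.1124)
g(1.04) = 1.00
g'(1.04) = 3.24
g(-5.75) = -74.18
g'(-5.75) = 14.47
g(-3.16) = -32.69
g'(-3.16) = 17.55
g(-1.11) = -3.00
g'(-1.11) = 6.93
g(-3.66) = -41.37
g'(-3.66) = 17.09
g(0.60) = 0.01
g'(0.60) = 1.33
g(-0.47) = -0.51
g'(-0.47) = 1.39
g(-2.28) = -17.48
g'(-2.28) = 16.39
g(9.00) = 81.59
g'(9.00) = 11.72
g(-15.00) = -191.33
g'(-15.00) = 11.98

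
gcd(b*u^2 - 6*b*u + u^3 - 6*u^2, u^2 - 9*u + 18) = u - 6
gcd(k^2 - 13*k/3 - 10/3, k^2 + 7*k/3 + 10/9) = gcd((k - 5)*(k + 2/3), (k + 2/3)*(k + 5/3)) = k + 2/3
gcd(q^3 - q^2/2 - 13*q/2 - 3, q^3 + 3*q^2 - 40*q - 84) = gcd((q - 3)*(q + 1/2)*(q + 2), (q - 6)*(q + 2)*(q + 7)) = q + 2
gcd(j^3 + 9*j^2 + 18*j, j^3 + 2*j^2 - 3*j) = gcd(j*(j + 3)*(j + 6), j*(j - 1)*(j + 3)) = j^2 + 3*j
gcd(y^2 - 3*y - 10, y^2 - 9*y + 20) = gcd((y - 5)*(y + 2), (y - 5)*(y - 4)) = y - 5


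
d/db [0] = 0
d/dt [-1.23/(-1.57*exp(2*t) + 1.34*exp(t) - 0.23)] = (1.6482 - 3.8622*exp(t))*exp(t)/(1.57*exp(2*t) - 1.34*exp(t) + 0.23)^2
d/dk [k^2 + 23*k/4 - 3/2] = 2*k + 23/4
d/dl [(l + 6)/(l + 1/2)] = -22/(2*l + 1)^2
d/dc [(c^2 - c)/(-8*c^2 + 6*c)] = -1/(32*c^2 - 48*c + 18)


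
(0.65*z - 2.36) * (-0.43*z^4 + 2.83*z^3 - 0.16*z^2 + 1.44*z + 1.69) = -0.2795*z^5 + 2.8543*z^4 - 6.7828*z^3 + 1.3136*z^2 - 2.2999*z - 3.9884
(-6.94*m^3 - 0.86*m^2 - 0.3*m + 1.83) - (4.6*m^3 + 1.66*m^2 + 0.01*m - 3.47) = -11.54*m^3 - 2.52*m^2 - 0.31*m + 5.3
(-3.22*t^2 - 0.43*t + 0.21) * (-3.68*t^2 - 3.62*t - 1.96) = 11.8496*t^4 + 13.2388*t^3 + 7.095*t^2 + 0.0826*t - 0.4116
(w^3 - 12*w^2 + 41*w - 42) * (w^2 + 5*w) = w^5 - 7*w^4 - 19*w^3 + 163*w^2 - 210*w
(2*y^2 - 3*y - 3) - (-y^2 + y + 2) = 3*y^2 - 4*y - 5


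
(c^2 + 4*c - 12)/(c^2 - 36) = (c - 2)/(c - 6)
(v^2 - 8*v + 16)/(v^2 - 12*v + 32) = (v - 4)/(v - 8)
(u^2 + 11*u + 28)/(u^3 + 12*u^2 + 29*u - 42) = (u + 4)/(u^2 + 5*u - 6)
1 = 1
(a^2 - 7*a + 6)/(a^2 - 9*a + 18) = (a - 1)/(a - 3)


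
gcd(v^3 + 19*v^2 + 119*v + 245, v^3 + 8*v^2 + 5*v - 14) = v + 7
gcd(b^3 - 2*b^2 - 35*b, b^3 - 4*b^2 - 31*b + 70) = b^2 - 2*b - 35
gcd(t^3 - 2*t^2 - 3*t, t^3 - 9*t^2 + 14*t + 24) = t + 1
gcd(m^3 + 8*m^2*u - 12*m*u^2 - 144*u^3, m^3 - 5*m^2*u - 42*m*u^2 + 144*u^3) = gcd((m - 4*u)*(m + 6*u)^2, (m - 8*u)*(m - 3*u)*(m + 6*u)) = m + 6*u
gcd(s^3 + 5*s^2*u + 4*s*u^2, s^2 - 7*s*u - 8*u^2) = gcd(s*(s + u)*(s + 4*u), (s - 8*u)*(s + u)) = s + u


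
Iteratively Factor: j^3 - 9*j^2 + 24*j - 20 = (j - 2)*(j^2 - 7*j + 10) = (j - 2)^2*(j - 5)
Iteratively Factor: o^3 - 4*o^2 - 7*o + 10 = (o - 5)*(o^2 + o - 2) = (o - 5)*(o + 2)*(o - 1)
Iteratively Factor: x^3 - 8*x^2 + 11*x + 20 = (x + 1)*(x^2 - 9*x + 20) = (x - 5)*(x + 1)*(x - 4)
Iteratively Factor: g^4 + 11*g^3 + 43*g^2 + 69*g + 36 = (g + 3)*(g^3 + 8*g^2 + 19*g + 12) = (g + 3)^2*(g^2 + 5*g + 4) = (g + 3)^2*(g + 4)*(g + 1)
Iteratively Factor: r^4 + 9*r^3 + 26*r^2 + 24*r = (r + 4)*(r^3 + 5*r^2 + 6*r) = r*(r + 4)*(r^2 + 5*r + 6) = r*(r + 3)*(r + 4)*(r + 2)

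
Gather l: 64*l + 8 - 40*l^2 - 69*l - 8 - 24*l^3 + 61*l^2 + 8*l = -24*l^3 + 21*l^2 + 3*l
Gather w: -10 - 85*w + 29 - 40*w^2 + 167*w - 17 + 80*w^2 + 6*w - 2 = 40*w^2 + 88*w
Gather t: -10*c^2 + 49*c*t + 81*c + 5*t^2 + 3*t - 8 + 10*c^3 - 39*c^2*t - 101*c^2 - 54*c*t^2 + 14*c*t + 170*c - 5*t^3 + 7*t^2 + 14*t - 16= 10*c^3 - 111*c^2 + 251*c - 5*t^3 + t^2*(12 - 54*c) + t*(-39*c^2 + 63*c + 17) - 24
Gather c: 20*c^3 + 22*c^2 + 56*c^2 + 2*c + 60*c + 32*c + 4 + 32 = 20*c^3 + 78*c^2 + 94*c + 36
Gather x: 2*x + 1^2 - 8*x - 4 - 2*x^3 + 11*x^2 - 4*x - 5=-2*x^3 + 11*x^2 - 10*x - 8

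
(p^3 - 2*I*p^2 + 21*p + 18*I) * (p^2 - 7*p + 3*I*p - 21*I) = p^5 - 7*p^4 + I*p^4 + 27*p^3 - 7*I*p^3 - 189*p^2 + 81*I*p^2 - 54*p - 567*I*p + 378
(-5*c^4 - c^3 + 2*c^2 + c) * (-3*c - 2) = 15*c^5 + 13*c^4 - 4*c^3 - 7*c^2 - 2*c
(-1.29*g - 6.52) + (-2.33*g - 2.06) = -3.62*g - 8.58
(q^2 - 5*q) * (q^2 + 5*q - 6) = q^4 - 31*q^2 + 30*q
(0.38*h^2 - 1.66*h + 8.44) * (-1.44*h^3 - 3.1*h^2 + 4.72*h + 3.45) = -0.5472*h^5 + 1.2124*h^4 - 5.214*h^3 - 32.6882*h^2 + 34.1098*h + 29.118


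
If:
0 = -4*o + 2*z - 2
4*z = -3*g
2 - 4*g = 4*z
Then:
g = 2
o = -5/4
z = -3/2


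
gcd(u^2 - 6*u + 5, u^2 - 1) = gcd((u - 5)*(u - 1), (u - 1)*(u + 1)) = u - 1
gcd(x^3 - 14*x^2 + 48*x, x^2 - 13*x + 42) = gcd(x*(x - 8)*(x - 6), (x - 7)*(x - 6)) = x - 6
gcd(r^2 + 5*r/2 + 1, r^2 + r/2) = r + 1/2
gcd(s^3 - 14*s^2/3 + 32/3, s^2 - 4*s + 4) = s - 2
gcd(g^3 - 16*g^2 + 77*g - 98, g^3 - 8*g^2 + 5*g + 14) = g^2 - 9*g + 14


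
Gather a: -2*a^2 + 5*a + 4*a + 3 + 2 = -2*a^2 + 9*a + 5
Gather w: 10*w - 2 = 10*w - 2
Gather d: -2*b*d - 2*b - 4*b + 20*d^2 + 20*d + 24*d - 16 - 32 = -6*b + 20*d^2 + d*(44 - 2*b) - 48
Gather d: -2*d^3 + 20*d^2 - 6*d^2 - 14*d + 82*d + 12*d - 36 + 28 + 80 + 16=-2*d^3 + 14*d^2 + 80*d + 88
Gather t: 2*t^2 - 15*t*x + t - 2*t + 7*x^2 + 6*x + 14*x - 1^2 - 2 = 2*t^2 + t*(-15*x - 1) + 7*x^2 + 20*x - 3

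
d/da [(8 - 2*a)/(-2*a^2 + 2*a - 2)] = (a^2 - a - (a - 4)*(2*a - 1) + 1)/(a^2 - a + 1)^2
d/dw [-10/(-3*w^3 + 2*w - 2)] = 10*(2 - 9*w^2)/(3*w^3 - 2*w + 2)^2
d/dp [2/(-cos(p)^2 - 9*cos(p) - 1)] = -2*(2*cos(p) + 9)*sin(p)/(cos(p)^2 + 9*cos(p) + 1)^2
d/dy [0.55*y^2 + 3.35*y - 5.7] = 1.1*y + 3.35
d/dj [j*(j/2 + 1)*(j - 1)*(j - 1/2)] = 2*j^3 + 3*j^2/4 - 5*j/2 + 1/2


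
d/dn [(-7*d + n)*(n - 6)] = -7*d + 2*n - 6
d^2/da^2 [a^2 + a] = 2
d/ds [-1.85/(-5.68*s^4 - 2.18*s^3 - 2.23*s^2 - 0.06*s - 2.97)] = (-42.032*s^3 - 12.099*s^2 - 8.251*s - 0.111)/(5.68*s^4 + 2.18*s^3 + 2.23*s^2 + 0.06*s + 2.97)^2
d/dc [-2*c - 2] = -2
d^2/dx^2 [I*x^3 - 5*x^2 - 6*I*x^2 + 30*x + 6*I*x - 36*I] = 6*I*x - 10 - 12*I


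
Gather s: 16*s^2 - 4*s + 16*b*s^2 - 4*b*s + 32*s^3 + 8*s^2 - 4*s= 32*s^3 + s^2*(16*b + 24) + s*(-4*b - 8)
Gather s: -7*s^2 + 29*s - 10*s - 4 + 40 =-7*s^2 + 19*s + 36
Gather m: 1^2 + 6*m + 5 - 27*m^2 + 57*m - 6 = -27*m^2 + 63*m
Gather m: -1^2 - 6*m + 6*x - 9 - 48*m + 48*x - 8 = -54*m + 54*x - 18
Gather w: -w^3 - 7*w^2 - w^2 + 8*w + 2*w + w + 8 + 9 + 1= -w^3 - 8*w^2 + 11*w + 18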